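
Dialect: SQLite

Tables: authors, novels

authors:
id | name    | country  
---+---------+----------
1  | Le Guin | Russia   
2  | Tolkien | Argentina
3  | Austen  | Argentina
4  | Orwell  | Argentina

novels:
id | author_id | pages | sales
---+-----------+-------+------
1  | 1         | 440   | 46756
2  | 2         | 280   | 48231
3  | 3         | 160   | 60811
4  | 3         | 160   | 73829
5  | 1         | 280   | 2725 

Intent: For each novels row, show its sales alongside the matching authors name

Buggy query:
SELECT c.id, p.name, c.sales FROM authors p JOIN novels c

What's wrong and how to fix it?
Bug: Missing join condition: each novels row is matched to all authors rows instead of just its own

Fix: Add ON c.author_id = p.id to the JOIN

Corrected query:
SELECT c.id, p.name, c.sales FROM authors p JOIN novels c ON c.author_id = p.id

Result:
id | name    | sales
---+---------+------
1  | Le Guin | 46756
2  | Tolkien | 48231
3  | Austen  | 60811
4  | Austen  | 73829
5  | Le Guin | 2725 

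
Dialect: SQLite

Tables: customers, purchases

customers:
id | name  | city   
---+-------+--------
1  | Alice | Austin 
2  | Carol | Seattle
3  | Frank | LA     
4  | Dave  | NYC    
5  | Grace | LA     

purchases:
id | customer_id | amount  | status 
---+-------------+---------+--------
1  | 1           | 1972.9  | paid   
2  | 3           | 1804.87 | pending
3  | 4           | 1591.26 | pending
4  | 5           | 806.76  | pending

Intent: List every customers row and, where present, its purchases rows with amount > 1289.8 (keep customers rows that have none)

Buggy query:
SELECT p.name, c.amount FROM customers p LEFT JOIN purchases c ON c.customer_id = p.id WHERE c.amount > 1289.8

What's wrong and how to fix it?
Bug: A WHERE condition on the right-hand table after LEFT JOIN drops unmatched parents

Fix: Put 'c.amount > 1289.8' in the JOIN's ON clause instead of WHERE

Corrected query:
SELECT p.name, c.amount FROM customers p LEFT JOIN purchases c ON c.customer_id = p.id AND c.amount > 1289.8

Result:
name  | amount 
------+--------
Alice | 1972.9 
Carol | NULL   
Frank | 1804.87
Dave  | 1591.26
Grace | NULL   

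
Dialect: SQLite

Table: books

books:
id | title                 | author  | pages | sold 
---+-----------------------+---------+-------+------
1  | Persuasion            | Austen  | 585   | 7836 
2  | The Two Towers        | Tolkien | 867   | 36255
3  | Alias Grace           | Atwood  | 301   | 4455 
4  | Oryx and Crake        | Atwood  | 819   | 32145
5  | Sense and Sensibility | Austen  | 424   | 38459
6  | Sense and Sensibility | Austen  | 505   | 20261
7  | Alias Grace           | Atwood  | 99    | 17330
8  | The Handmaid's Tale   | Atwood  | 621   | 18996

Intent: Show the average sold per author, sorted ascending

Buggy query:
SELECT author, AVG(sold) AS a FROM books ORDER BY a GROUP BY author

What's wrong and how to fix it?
Bug: GROUP BY must precede ORDER BY

Fix: Reorder: SELECT … FROM … GROUP BY … ORDER BY …

Corrected query:
SELECT author, AVG(sold) AS a FROM books GROUP BY author ORDER BY a

Result:
author  | a           
--------+-------------
Atwood  | 18231.5     
Austen  | 22185.333333
Tolkien | 36255       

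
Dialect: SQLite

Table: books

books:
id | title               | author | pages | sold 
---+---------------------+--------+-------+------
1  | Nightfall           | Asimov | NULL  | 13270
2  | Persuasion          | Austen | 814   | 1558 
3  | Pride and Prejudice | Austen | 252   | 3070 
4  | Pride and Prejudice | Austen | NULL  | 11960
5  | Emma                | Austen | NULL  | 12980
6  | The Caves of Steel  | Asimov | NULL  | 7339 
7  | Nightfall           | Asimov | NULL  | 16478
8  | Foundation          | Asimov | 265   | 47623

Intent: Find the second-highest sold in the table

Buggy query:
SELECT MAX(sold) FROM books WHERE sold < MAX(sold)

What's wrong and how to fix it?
Bug: MAX(sold) on the right of the comparison is an aggregate-in-WHERE error

Fix: Compute the overall MAX in a subquery, then take MAX of rows below it

Corrected query:
SELECT MAX(sold) FROM books WHERE sold < (SELECT MAX(sold) FROM books)

Result:
MAX(sold)
---------
16478    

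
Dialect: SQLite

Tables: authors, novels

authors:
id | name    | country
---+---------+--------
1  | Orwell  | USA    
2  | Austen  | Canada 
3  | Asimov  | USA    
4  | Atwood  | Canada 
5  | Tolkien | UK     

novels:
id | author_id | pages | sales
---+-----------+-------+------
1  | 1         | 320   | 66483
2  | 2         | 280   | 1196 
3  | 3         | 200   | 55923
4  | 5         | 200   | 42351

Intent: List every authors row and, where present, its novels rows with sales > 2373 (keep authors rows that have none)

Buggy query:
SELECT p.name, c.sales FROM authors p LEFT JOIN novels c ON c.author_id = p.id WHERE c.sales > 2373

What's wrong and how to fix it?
Bug: Filtering c.sales in WHERE discards the NULL rows produced by LEFT JOIN, turning it into an inner join

Fix: Put 'c.sales > 2373' in the JOIN's ON clause instead of WHERE

Corrected query:
SELECT p.name, c.sales FROM authors p LEFT JOIN novels c ON c.author_id = p.id AND c.sales > 2373

Result:
name    | sales
--------+------
Orwell  | 66483
Austen  | NULL 
Asimov  | 55923
Atwood  | NULL 
Tolkien | 42351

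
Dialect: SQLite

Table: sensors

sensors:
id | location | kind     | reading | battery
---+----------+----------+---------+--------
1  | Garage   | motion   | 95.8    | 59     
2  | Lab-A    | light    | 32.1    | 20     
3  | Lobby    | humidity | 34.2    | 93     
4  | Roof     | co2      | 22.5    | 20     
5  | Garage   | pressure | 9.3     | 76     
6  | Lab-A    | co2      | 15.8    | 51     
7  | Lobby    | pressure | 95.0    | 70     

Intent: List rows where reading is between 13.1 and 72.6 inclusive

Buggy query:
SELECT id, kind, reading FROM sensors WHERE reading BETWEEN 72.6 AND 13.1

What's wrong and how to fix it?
Bug: BETWEEN expects the lower bound first; with 72.6 AND 13.1 the range is empty

Fix: Swap the bounds so the smaller value comes first

Corrected query:
SELECT id, kind, reading FROM sensors WHERE reading BETWEEN 13.1 AND 72.6

Result:
id | kind     | reading
---+----------+--------
2  | light    | 32.1   
3  | humidity | 34.2   
4  | co2      | 22.5   
6  | co2      | 15.8   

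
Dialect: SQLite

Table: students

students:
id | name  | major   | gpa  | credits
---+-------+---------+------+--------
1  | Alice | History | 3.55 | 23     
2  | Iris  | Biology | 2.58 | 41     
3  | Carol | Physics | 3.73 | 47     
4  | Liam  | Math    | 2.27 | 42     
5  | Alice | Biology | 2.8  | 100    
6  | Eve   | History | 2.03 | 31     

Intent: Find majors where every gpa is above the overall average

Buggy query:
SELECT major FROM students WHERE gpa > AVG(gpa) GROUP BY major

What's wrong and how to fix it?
Bug: WHERE evaluates per row before aggregation, so AVG() is unavailable

Fix: Compute the overall average in a scalar subquery and compare each group's MIN against it in HAVING

Corrected query:
SELECT major FROM students GROUP BY major HAVING MIN(gpa) > (SELECT AVG(gpa) FROM students)

Result:
major  
-------
Physics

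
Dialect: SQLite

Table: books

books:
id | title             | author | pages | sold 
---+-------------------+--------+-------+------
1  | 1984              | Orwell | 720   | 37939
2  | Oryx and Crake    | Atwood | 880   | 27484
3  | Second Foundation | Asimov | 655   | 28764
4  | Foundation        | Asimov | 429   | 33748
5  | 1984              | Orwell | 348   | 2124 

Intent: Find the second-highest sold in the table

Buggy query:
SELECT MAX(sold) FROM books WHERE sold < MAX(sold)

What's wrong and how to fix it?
Bug: The inner MAX is an aggregate inside WHERE, which is not allowed

Fix: Compute the overall MAX in a subquery, then take MAX of rows below it

Corrected query:
SELECT MAX(sold) FROM books WHERE sold < (SELECT MAX(sold) FROM books)

Result:
MAX(sold)
---------
33748    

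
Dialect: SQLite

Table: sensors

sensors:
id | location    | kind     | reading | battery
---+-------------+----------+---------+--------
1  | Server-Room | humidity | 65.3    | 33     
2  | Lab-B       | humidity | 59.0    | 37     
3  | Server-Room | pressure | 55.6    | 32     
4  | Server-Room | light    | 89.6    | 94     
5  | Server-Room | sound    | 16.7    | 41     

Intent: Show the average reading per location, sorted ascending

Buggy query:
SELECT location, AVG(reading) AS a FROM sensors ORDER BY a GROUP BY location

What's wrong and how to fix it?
Bug: GROUP BY must precede ORDER BY

Fix: Reorder: SELECT … FROM … GROUP BY … ORDER BY …

Corrected query:
SELECT location, AVG(reading) AS a FROM sensors GROUP BY location ORDER BY a

Result:
location    | a   
------------+-----
Server-Room | 56.8
Lab-B       | 59  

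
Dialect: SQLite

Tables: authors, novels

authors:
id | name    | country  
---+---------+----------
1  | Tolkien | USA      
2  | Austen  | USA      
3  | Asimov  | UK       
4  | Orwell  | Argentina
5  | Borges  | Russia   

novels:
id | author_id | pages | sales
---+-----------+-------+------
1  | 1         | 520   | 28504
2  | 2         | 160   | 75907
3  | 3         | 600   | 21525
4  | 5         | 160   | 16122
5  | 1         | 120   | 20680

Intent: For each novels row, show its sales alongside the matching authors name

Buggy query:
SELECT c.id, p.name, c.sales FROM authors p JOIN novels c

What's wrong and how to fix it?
Bug: JOIN with no ON clause produces a cartesian product; every novels row pairs with every authors row

Fix: Add ON c.author_id = p.id to the JOIN

Corrected query:
SELECT c.id, p.name, c.sales FROM authors p JOIN novels c ON c.author_id = p.id

Result:
id | name    | sales
---+---------+------
1  | Tolkien | 28504
2  | Austen  | 75907
3  | Asimov  | 21525
4  | Borges  | 16122
5  | Tolkien | 20680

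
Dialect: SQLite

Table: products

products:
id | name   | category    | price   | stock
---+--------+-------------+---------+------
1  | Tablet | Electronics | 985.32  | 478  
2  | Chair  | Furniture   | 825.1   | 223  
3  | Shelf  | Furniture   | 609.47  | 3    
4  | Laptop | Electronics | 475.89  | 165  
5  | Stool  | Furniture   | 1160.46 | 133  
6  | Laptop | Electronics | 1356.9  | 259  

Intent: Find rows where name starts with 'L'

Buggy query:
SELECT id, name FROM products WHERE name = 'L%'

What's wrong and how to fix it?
Bug: Wildcards only work with LIKE; '=' treats '%' as a literal character

Fix: Use LIKE for wildcard pattern matching

Corrected query:
SELECT id, name FROM products WHERE name LIKE 'L%'

Result:
id | name  
---+-------
4  | Laptop
6  | Laptop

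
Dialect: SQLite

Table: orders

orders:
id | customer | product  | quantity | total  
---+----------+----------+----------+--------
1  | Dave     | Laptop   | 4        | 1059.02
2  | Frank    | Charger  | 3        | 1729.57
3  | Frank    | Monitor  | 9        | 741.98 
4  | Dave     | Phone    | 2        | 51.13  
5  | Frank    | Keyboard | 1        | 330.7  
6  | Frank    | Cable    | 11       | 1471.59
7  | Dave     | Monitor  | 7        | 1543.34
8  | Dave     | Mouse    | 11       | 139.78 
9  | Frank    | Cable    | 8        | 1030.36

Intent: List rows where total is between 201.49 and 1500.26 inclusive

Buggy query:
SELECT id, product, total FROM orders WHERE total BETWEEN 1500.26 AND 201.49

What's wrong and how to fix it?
Bug: BETWEEN expects the lower bound first; with 1500.26 AND 201.49 the range is empty

Fix: Write BETWEEN 201.49 AND 1500.26

Corrected query:
SELECT id, product, total FROM orders WHERE total BETWEEN 201.49 AND 1500.26

Result:
id | product  | total  
---+----------+--------
1  | Laptop   | 1059.02
3  | Monitor  | 741.98 
5  | Keyboard | 330.7  
6  | Cable    | 1471.59
9  | Cable    | 1030.36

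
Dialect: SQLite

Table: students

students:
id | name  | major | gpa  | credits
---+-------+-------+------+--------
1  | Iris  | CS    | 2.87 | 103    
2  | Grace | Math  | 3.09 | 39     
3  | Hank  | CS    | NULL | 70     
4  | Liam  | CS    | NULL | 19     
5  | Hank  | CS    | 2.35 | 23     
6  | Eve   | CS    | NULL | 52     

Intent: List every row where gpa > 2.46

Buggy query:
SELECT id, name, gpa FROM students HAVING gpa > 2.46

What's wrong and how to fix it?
Bug: HAVING filters the output of aggregation, but this query has no GROUP BY and no aggregate functions, so SQLite rejects it (HAVING clause on a non-aggregate query); the condition here is per row

Fix: Replace HAVING with WHERE since the condition applies to individual rows

Corrected query:
SELECT id, name, gpa FROM students WHERE gpa > 2.46

Result:
id | name  | gpa 
---+-------+-----
1  | Iris  | 2.87
2  | Grace | 3.09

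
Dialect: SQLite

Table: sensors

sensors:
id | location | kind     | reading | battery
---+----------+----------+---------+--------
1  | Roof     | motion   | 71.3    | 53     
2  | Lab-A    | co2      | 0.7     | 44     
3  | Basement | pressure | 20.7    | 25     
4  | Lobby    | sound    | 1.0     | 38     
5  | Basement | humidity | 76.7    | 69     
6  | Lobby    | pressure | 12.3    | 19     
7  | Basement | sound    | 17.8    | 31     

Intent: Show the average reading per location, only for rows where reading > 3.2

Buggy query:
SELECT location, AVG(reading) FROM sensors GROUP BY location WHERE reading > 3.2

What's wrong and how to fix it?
Bug: WHERE cannot follow GROUP BY

Fix: Move the WHERE clause before GROUP BY

Corrected query:
SELECT location, AVG(reading) FROM sensors WHERE reading > 3.2 GROUP BY location

Result:
location | AVG(reading)
---------+-------------
Basement | 38.4        
Lobby    | 12.3        
Roof     | 71.3        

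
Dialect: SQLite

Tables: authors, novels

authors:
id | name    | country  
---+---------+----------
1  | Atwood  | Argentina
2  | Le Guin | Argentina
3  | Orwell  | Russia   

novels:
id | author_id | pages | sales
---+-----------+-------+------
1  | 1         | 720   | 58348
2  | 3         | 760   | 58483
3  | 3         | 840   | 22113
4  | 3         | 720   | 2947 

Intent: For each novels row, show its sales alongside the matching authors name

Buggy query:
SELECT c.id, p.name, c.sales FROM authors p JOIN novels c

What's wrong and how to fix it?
Bug: Missing join condition: each novels row is matched to all authors rows instead of just its own

Fix: Specify the join condition linking the foreign key to the parent id

Corrected query:
SELECT c.id, p.name, c.sales FROM authors p JOIN novels c ON c.author_id = p.id

Result:
id | name   | sales
---+--------+------
1  | Atwood | 58348
2  | Orwell | 58483
3  | Orwell | 22113
4  | Orwell | 2947 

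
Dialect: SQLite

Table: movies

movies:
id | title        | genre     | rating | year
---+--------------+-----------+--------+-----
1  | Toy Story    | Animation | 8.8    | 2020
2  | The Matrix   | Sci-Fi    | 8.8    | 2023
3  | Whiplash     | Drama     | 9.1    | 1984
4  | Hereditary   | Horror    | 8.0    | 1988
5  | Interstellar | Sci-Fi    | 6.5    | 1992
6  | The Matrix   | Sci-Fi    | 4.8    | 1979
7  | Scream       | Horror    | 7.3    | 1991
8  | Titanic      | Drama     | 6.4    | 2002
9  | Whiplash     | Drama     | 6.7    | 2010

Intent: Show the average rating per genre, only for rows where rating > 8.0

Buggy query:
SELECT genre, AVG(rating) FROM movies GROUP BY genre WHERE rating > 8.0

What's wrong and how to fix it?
Bug: WHERE cannot follow GROUP BY

Fix: Move the WHERE clause before GROUP BY

Corrected query:
SELECT genre, AVG(rating) FROM movies WHERE rating > 8.0 GROUP BY genre

Result:
genre     | AVG(rating)
----------+------------
Animation | 8.8        
Drama     | 9.1        
Sci-Fi    | 8.8        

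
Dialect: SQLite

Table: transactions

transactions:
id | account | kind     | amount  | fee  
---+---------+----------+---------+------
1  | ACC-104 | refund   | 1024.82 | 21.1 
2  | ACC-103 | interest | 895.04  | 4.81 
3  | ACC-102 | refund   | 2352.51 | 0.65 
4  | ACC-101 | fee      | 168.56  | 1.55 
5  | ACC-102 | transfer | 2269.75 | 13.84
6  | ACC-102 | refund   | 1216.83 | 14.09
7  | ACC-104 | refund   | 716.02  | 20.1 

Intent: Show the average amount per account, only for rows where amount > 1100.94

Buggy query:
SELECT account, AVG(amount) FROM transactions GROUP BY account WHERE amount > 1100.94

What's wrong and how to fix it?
Bug: Row-level WHERE must come before GROUP BY in the clause order

Fix: Place WHERE between FROM and GROUP BY

Corrected query:
SELECT account, AVG(amount) FROM transactions WHERE amount > 1100.94 GROUP BY account

Result:
account | AVG(amount)
--------+------------
ACC-102 | 1946.363333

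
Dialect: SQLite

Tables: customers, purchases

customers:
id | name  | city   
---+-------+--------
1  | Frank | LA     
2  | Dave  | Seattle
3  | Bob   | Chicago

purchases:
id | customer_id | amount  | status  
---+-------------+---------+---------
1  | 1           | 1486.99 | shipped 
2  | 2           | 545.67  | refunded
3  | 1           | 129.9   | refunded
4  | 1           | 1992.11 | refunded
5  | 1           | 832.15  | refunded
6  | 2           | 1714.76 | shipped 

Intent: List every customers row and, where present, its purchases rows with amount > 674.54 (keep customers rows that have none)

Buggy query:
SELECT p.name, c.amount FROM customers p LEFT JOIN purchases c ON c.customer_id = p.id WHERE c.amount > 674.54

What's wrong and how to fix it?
Bug: A WHERE condition on the right-hand table after LEFT JOIN drops unmatched parents

Fix: Put 'c.amount > 674.54' in the JOIN's ON clause instead of WHERE

Corrected query:
SELECT p.name, c.amount FROM customers p LEFT JOIN purchases c ON c.customer_id = p.id AND c.amount > 674.54

Result:
name  | amount 
------+--------
Frank | 832.15 
Frank | 1486.99
Frank | 1992.11
Dave  | 1714.76
Bob   | NULL   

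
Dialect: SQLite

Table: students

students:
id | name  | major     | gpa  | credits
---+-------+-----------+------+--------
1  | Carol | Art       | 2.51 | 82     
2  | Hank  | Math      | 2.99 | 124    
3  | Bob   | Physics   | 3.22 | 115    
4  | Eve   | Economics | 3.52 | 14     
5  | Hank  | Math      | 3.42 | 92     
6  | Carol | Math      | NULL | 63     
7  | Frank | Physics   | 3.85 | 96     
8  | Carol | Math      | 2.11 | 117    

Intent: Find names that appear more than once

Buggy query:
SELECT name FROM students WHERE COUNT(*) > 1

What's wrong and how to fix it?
Bug: WHERE can't reference COUNT(*); aggregates are computed after WHERE

Fix: GROUP BY name, then filter groups with HAVING COUNT(*) > 1

Corrected query:
SELECT name FROM students GROUP BY name HAVING COUNT(*) > 1

Result:
name 
-----
Carol
Hank 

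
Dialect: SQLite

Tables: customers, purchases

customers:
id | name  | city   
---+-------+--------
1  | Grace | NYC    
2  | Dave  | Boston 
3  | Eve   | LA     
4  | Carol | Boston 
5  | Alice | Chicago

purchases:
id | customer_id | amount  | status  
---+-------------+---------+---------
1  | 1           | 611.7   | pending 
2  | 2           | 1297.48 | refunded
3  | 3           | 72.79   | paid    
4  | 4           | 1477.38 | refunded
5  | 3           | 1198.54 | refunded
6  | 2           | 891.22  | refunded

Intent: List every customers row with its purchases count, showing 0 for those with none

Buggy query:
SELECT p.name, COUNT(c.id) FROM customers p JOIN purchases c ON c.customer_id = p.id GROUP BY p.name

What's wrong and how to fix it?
Bug: An inner join excludes parents with zero children

Fix: Switch to LEFT JOIN to retain unmatched parent rows

Corrected query:
SELECT p.name, COUNT(c.id) FROM customers p LEFT JOIN purchases c ON c.customer_id = p.id GROUP BY p.name

Result:
name  | COUNT(c.id)
------+------------
Alice | 0          
Carol | 1          
Dave  | 2          
Eve   | 2          
Grace | 1          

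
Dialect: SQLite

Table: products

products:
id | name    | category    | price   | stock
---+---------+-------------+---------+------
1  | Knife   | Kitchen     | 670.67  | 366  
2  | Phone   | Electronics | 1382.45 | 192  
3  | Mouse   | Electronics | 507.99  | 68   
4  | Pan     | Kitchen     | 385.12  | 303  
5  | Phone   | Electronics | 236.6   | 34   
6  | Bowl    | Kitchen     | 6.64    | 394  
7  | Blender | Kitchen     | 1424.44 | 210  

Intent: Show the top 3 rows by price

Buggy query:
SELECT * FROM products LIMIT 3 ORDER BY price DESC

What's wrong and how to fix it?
Bug: ORDER BY cannot follow LIMIT; LIMIT is the final clause

Fix: Sort with ORDER BY, then apply LIMIT

Corrected query:
SELECT * FROM products ORDER BY price DESC LIMIT 3

Result:
id | name    | category    | price   | stock
---+---------+-------------+---------+------
7  | Blender | Kitchen     | 1424.44 | 210  
2  | Phone   | Electronics | 1382.45 | 192  
1  | Knife   | Kitchen     | 670.67  | 366  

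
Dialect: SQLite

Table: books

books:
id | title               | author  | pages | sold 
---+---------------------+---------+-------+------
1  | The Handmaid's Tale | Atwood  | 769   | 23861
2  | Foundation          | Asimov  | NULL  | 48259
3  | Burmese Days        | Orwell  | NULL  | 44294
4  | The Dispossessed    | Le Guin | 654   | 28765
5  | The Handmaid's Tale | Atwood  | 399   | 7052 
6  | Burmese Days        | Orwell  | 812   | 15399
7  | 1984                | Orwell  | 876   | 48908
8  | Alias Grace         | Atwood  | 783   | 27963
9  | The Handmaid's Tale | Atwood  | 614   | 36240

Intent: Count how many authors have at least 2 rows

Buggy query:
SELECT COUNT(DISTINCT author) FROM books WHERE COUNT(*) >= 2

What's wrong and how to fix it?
Bug: WHERE filters individual rows, not groups, so a group-level COUNT is invalid there

Fix: Use a subquery that GROUPs and filters with HAVING, then count its rows

Corrected query:
SELECT COUNT(*) FROM (SELECT author FROM books GROUP BY author HAVING COUNT(*) >= 2)

Result:
COUNT(*)
--------
2       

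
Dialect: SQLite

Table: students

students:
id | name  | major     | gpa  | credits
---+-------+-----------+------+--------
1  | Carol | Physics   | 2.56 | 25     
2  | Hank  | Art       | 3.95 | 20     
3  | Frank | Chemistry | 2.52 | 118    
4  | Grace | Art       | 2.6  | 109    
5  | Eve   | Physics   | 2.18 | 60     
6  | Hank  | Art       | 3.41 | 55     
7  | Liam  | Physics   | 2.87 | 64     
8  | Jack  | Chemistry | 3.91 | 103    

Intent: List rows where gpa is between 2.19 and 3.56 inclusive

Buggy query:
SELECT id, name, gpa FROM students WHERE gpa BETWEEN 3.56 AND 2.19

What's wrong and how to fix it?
Bug: BETWEEN expects the lower bound first; with 3.56 AND 2.19 the range is empty

Fix: Swap the bounds so the smaller value comes first

Corrected query:
SELECT id, name, gpa FROM students WHERE gpa BETWEEN 2.19 AND 3.56

Result:
id | name  | gpa 
---+-------+-----
1  | Carol | 2.56
3  | Frank | 2.52
4  | Grace | 2.6 
6  | Hank  | 3.41
7  | Liam  | 2.87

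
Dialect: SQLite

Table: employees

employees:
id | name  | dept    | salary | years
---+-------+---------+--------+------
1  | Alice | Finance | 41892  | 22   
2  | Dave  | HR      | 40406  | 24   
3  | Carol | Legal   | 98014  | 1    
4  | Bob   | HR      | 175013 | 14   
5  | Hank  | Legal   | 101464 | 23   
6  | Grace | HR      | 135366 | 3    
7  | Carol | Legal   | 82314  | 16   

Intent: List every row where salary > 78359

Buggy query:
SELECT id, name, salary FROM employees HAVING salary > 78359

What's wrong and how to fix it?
Bug: This is a non-aggregate query (no GROUP BY, no aggregates), so in SQLite the HAVING clause is invalid here; a row-level condition belongs in WHERE

Fix: Replace HAVING with WHERE since the condition applies to individual rows

Corrected query:
SELECT id, name, salary FROM employees WHERE salary > 78359

Result:
id | name  | salary
---+-------+-------
3  | Carol | 98014 
4  | Bob   | 175013
5  | Hank  | 101464
6  | Grace | 135366
7  | Carol | 82314 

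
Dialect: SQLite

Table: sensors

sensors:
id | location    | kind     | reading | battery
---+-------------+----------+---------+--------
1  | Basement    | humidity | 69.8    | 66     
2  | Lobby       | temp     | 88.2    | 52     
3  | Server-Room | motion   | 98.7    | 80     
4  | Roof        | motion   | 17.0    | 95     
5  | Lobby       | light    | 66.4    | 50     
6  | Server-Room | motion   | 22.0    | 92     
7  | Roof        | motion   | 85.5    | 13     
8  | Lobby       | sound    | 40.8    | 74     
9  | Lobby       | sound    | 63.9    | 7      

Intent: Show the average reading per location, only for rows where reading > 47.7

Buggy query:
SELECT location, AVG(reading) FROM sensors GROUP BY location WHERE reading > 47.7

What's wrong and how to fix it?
Bug: Row-level WHERE must come before GROUP BY in the clause order

Fix: Place WHERE between FROM and GROUP BY

Corrected query:
SELECT location, AVG(reading) FROM sensors WHERE reading > 47.7 GROUP BY location

Result:
location    | AVG(reading)
------------+-------------
Basement    | 69.8        
Lobby       | 72.833333   
Roof        | 85.5        
Server-Room | 98.7        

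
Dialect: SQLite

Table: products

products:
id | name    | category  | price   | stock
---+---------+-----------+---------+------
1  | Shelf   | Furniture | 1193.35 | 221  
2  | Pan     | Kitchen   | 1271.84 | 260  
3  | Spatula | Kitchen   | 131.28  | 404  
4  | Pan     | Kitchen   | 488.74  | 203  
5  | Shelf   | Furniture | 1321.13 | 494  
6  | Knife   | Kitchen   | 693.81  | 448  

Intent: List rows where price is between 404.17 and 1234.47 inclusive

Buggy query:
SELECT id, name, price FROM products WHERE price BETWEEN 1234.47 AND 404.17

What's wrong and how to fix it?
Bug: BETWEEN expects the lower bound first; with 1234.47 AND 404.17 the range is empty

Fix: Write BETWEEN 404.17 AND 1234.47

Corrected query:
SELECT id, name, price FROM products WHERE price BETWEEN 404.17 AND 1234.47

Result:
id | name  | price  
---+-------+--------
1  | Shelf | 1193.35
4  | Pan   | 488.74 
6  | Knife | 693.81 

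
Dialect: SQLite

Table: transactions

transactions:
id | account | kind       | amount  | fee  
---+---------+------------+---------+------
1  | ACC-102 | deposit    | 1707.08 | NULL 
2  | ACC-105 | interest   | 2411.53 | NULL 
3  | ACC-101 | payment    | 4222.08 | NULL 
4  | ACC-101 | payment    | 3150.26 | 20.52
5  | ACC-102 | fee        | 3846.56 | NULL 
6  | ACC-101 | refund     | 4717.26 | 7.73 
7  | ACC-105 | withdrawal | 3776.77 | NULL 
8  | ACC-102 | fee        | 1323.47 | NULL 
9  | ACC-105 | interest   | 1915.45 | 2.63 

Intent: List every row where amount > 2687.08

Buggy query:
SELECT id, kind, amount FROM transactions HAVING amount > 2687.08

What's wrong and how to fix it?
Bug: HAVING filters the output of aggregation, but this query has no GROUP BY and no aggregate functions, so SQLite rejects it (HAVING clause on a non-aggregate query); the condition here is per row

Fix: Replace HAVING with WHERE since the condition applies to individual rows

Corrected query:
SELECT id, kind, amount FROM transactions WHERE amount > 2687.08

Result:
id | kind       | amount 
---+------------+--------
3  | payment    | 4222.08
4  | payment    | 3150.26
5  | fee        | 3846.56
6  | refund     | 4717.26
7  | withdrawal | 3776.77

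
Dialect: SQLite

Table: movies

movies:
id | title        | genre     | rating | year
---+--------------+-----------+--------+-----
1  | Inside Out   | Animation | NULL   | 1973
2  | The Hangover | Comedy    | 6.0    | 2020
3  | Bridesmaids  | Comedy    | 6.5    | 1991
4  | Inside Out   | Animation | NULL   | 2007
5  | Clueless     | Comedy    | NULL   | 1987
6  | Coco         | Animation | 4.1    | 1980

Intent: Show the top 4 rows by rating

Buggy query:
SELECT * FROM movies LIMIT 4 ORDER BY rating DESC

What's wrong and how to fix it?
Bug: LIMIT must come after ORDER BY

Fix: Sort with ORDER BY, then apply LIMIT

Corrected query:
SELECT * FROM movies ORDER BY rating DESC LIMIT 4

Result:
id | title        | genre     | rating | year
---+--------------+-----------+--------+-----
3  | Bridesmaids  | Comedy    | 6.5    | 1991
2  | The Hangover | Comedy    | 6      | 2020
6  | Coco         | Animation | 4.1    | 1980
1  | Inside Out   | Animation | NULL   | 1973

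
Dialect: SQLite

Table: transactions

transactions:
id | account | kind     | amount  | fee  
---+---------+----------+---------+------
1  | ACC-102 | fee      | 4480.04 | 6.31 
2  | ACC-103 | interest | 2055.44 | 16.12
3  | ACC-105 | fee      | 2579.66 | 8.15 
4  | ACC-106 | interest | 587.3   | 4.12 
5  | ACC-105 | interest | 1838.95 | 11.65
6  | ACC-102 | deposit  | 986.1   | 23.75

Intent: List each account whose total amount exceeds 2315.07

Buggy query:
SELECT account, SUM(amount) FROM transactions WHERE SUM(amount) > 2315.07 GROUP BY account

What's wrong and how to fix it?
Bug: SUM(amount) is an aggregate, but WHERE filters rows before aggregation

Fix: Move the aggregate condition to a HAVING clause

Corrected query:
SELECT account, SUM(amount) FROM transactions GROUP BY account HAVING SUM(amount) > 2315.07

Result:
account | SUM(amount)
--------+------------
ACC-102 | 5466.14    
ACC-105 | 4418.61    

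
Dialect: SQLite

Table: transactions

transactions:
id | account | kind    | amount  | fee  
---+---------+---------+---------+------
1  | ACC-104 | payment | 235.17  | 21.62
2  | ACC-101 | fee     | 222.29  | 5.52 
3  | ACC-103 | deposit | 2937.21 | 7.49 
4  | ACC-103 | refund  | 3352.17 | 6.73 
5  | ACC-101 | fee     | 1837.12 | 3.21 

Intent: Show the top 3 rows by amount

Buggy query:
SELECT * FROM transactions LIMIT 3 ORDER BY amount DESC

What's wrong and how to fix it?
Bug: ORDER BY cannot follow LIMIT; LIMIT is the final clause

Fix: Sort with ORDER BY, then apply LIMIT

Corrected query:
SELECT * FROM transactions ORDER BY amount DESC LIMIT 3

Result:
id | account | kind    | amount  | fee 
---+---------+---------+---------+-----
4  | ACC-103 | refund  | 3352.17 | 6.73
3  | ACC-103 | deposit | 2937.21 | 7.49
5  | ACC-101 | fee     | 1837.12 | 3.21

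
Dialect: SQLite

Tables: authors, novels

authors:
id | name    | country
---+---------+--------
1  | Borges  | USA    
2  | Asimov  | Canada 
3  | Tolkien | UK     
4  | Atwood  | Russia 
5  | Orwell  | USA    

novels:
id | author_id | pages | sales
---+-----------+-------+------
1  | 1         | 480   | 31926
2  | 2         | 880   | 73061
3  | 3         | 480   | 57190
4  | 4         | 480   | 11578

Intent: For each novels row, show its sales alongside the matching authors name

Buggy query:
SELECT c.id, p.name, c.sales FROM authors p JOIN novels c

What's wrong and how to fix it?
Bug: Missing join condition: each novels row is matched to all authors rows instead of just its own

Fix: Specify the join condition linking the foreign key to the parent id

Corrected query:
SELECT c.id, p.name, c.sales FROM authors p JOIN novels c ON c.author_id = p.id

Result:
id | name    | sales
---+---------+------
1  | Borges  | 31926
2  | Asimov  | 73061
3  | Tolkien | 57190
4  | Atwood  | 11578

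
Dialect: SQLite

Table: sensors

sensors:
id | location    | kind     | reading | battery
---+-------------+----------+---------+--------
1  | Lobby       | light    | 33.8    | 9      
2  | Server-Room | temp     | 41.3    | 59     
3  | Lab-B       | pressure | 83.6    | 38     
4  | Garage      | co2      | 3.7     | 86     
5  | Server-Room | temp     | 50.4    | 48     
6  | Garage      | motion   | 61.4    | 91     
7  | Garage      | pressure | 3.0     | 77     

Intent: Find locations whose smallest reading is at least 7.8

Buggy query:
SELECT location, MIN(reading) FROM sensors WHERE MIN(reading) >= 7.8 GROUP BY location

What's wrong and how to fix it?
Bug: MIN() in WHERE is a misuse of aggregate

Fix: Use HAVING for the per-group MIN condition

Corrected query:
SELECT location, MIN(reading) FROM sensors GROUP BY location HAVING MIN(reading) >= 7.8

Result:
location    | MIN(reading)
------------+-------------
Lab-B       | 83.6        
Lobby       | 33.8        
Server-Room | 41.3        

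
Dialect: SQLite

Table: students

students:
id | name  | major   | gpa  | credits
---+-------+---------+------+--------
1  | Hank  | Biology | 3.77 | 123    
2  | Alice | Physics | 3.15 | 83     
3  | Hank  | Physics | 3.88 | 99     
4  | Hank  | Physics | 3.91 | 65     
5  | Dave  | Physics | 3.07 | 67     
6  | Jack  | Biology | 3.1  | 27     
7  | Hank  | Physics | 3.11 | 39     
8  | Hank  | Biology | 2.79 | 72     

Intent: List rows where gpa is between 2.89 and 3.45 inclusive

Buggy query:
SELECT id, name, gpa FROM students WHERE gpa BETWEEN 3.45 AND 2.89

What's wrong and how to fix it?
Bug: The bounds are reversed; BETWEEN a AND b requires a <= b to match anything

Fix: Swap the bounds so the smaller value comes first

Corrected query:
SELECT id, name, gpa FROM students WHERE gpa BETWEEN 2.89 AND 3.45

Result:
id | name  | gpa 
---+-------+-----
2  | Alice | 3.15
5  | Dave  | 3.07
6  | Jack  | 3.1 
7  | Hank  | 3.11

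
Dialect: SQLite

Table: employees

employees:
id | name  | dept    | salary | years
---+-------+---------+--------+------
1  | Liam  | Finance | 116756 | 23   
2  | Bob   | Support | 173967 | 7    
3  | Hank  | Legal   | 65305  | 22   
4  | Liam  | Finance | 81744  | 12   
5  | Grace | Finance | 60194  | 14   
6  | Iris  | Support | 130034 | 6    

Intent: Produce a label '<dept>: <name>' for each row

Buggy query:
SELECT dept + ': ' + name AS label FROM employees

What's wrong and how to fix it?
Bug: SQLite uses || for string concatenation; + coerces text to numbers (yielding 0)

Fix: Replace + with || to concatenate text

Corrected query:
SELECT dept || ': ' || name AS label FROM employees

Result:
label         
--------------
Finance: Liam 
Support: Bob  
Legal: Hank   
Finance: Liam 
Finance: Grace
Support: Iris 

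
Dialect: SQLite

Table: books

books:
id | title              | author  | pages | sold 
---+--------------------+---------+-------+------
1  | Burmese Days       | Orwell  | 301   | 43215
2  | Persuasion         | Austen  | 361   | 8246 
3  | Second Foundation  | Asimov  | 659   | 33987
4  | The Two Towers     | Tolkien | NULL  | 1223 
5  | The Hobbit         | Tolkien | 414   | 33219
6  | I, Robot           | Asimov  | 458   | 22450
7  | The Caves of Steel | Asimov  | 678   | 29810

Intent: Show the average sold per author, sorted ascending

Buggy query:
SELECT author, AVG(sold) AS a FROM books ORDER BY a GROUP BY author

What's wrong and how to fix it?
Bug: ORDER BY appears before GROUP BY; SQL clause order requires GROUP BY first

Fix: Move ORDER BY to the end, after GROUP BY

Corrected query:
SELECT author, AVG(sold) AS a FROM books GROUP BY author ORDER BY a

Result:
author  | a    
--------+------
Austen  | 8246 
Tolkien | 17221
Asimov  | 28749
Orwell  | 43215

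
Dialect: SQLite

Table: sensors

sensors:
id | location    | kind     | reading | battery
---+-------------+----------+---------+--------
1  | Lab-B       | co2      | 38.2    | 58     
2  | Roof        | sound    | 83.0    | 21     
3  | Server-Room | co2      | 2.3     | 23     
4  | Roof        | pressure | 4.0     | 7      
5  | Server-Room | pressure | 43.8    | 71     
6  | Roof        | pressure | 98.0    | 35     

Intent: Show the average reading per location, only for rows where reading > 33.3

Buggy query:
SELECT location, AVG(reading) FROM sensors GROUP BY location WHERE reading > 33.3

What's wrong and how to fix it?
Bug: Row-level WHERE must come before GROUP BY in the clause order

Fix: Move the WHERE clause before GROUP BY

Corrected query:
SELECT location, AVG(reading) FROM sensors WHERE reading > 33.3 GROUP BY location

Result:
location    | AVG(reading)
------------+-------------
Lab-B       | 38.2        
Roof        | 90.5        
Server-Room | 43.8        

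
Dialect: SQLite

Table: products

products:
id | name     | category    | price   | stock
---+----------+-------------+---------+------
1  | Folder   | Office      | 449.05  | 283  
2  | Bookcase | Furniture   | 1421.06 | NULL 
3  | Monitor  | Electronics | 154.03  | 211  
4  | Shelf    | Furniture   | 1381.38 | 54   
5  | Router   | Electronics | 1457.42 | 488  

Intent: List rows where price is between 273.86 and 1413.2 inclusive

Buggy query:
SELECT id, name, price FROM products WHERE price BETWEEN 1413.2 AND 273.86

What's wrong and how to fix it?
Bug: The bounds are reversed; BETWEEN a AND b requires a <= b to match anything

Fix: Swap the bounds so the smaller value comes first

Corrected query:
SELECT id, name, price FROM products WHERE price BETWEEN 273.86 AND 1413.2

Result:
id | name   | price  
---+--------+--------
1  | Folder | 449.05 
4  | Shelf  | 1381.38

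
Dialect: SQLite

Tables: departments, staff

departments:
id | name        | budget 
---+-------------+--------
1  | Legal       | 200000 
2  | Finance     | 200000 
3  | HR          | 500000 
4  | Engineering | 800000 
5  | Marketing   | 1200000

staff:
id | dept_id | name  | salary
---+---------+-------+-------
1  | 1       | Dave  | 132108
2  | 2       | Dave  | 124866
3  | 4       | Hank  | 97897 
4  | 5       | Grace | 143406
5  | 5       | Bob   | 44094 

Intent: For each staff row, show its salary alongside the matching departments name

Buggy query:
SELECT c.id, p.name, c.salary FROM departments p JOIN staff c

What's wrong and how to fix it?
Bug: Missing join condition: each staff row is matched to all departments rows instead of just its own

Fix: Add ON c.dept_id = p.id to the JOIN

Corrected query:
SELECT c.id, p.name, c.salary FROM departments p JOIN staff c ON c.dept_id = p.id

Result:
id | name        | salary
---+-------------+-------
1  | Legal       | 132108
2  | Finance     | 124866
3  | Engineering | 97897 
4  | Marketing   | 143406
5  | Marketing   | 44094 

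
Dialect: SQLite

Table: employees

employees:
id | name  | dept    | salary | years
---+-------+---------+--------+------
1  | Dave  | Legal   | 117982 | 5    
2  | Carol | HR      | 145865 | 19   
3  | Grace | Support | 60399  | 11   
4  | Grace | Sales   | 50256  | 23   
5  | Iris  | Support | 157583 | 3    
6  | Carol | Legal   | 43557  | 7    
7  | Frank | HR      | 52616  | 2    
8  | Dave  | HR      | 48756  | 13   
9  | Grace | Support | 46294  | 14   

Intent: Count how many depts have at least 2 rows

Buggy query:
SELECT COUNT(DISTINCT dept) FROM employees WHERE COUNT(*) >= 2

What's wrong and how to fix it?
Bug: WHERE filters individual rows, not groups, so a group-level COUNT is invalid there

Fix: Use a subquery that GROUPs and filters with HAVING, then count its rows

Corrected query:
SELECT COUNT(*) FROM (SELECT dept FROM employees GROUP BY dept HAVING COUNT(*) >= 2)

Result:
COUNT(*)
--------
3       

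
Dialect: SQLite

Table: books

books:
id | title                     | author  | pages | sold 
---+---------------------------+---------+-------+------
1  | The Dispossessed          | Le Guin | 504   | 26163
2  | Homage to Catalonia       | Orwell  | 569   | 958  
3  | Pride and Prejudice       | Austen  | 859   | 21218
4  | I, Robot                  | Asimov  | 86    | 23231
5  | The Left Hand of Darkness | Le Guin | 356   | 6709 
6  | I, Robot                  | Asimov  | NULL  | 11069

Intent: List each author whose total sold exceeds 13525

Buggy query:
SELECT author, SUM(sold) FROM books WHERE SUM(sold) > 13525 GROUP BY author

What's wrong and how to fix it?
Bug: Aggregate functions cannot appear in a WHERE clause

Fix: Move the aggregate condition to a HAVING clause

Corrected query:
SELECT author, SUM(sold) FROM books GROUP BY author HAVING SUM(sold) > 13525

Result:
author  | SUM(sold)
--------+----------
Asimov  | 34300    
Austen  | 21218    
Le Guin | 32872    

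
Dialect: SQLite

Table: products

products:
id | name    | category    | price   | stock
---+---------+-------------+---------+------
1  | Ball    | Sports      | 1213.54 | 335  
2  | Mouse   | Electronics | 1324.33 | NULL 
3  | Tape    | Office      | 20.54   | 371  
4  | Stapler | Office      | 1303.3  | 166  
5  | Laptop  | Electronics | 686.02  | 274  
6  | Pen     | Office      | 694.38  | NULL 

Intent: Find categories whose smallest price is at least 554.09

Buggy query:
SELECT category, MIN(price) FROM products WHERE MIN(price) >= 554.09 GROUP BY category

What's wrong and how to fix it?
Bug: MIN() in WHERE is a misuse of aggregate

Fix: Use HAVING for the per-group MIN condition

Corrected query:
SELECT category, MIN(price) FROM products GROUP BY category HAVING MIN(price) >= 554.09

Result:
category    | MIN(price)
------------+-----------
Electronics | 686.02    
Sports      | 1213.54   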